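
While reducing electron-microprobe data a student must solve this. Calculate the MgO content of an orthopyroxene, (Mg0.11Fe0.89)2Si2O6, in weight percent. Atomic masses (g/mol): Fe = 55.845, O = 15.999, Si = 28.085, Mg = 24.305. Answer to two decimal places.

Formula mass = 256.915 g/mol.
0.22 Mg → 0.2200 mol MgO per formula unit; M(MgO) = 40.304, so MgO mass = 8.867 g.
8.867/256.915 × 100 = 3.45 wt%.

3.45 wt%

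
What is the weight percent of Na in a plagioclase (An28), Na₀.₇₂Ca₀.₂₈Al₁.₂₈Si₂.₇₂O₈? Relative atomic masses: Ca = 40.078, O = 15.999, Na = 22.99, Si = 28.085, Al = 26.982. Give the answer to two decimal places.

6.21 weight percent

Molar mass of Na₀.₇₂Ca₀.₂₈Al₁.₂₈Si₂.₇₂O₈: 0.72·22.99 + 0.28·40.078 + 1.28·26.982 + 2.72·28.085 + 8·15.999 = 266.695 g/mol.
Mass of Na per formula unit: 0.72 × 22.99 = 16.553 g.
Weight fraction Na = 16.553 / 266.695 = 0.0621.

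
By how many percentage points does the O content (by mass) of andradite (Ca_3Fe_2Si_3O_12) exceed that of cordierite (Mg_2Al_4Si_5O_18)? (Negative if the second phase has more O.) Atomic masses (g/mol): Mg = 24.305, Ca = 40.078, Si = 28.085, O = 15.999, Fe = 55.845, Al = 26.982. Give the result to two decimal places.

O in Ca_3Fe_2Si_3O_12: molar mass 508.167 g/mol; 12×15.999 = 191.988 g → 37.78 wt%.
O in Mg_2Al_4Si_5O_18: molar mass 584.945 g/mol; 18×15.999 = 287.982 g → 49.23 wt%.
Difference = 37.78 − 49.23 = -11.45 percentage points.

-11.45 percentage points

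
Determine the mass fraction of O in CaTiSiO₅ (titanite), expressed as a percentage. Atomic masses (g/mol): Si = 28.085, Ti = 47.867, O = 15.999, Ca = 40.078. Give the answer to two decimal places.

Formula mass = 1×40.078 + 1×47.867 + 1×28.085 + 5×15.999 = 196.025 g/mol, of which 79.995 g is O.
So O makes up 79.995/196.025 = 0.4081 of the mass, i.e. 40.81%.

40.81 wt%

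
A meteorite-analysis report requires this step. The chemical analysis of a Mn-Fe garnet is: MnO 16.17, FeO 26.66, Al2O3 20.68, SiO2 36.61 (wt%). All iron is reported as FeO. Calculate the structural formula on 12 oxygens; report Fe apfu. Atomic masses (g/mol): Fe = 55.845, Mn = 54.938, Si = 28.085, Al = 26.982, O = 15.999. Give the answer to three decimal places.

MnO: 16.17/70.937 = 0.22795 mol → 0.22795 mol Mn, 0.22795 mol O.
FeO: 26.66/71.844 = 0.37108 mol → 0.37108 mol Fe, 0.37108 mol O.
Al2O3: 20.68/101.961 = 0.20282 mol → 0.40564 mol Al, 0.60846 mol O.
SiO2: 36.61/60.083 = 0.60932 mol → 0.60932 mol Si, 1.21864 mol O.
Total oxygen = 2.42613 mol. Normalization factor = 12/2.42613 = 4.94615.
Fe per 12 O = 0.37108 × 4.94615 = 1.835.

1.835 Fe apfu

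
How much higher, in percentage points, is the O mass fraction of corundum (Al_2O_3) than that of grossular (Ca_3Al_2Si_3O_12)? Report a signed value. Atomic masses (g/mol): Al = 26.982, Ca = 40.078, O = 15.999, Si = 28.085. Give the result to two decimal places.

4.45 percentage points

First mineral: 47.997 g O in 101.961 g formula = 47.07 wt% O.
Second mineral: 191.988 g O in 450.441 g formula = 42.62 wt% O.
47.07% − 42.62% gives a difference of 4.45 percentage points.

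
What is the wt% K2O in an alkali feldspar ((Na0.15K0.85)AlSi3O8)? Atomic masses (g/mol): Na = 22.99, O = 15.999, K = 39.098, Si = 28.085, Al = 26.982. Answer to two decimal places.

14.51 wt%

Molar mass of (Na0.15K0.85)AlSi3O8 = 0.15*22.99 + 0.85*39.098 + 1*26.982 + 3*28.085 + 8*15.999 = 275.911 g/mol.
Each formula unit contains 0.85 K, equivalent to 0.85/2 = 0.4250 mol K2O.
M(K2O) = 2×39.098 + 1×15.999 = 94.195 g/mol.
Mass of K2O per formula unit = 0.4250 × 94.195 = 40.033 g.
K2O wt% = 40.033 / 275.911 × 100 = 14.51%.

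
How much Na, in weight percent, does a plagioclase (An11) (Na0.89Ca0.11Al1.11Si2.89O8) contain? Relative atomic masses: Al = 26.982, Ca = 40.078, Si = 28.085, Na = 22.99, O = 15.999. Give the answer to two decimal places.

7.75 weight percent

Molar mass of Na0.89Ca0.11Al1.11Si2.89O8: 0.89*22.99 + 0.11*40.078 + 1.11*26.982 + 2.89*28.085 + 8*15.999 = 263.977 g/mol.
Mass of Na per formula unit: 0.89 × 22.99 = 20.461 g.
Weight fraction Na = 20.461 / 263.977 = 0.0775.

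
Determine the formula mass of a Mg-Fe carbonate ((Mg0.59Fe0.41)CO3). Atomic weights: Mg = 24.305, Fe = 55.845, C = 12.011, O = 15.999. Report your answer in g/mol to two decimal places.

M = 0.59(24.305) + 0.41(55.845) + 1(12.011) + 3(15.999)

97.24 g/mol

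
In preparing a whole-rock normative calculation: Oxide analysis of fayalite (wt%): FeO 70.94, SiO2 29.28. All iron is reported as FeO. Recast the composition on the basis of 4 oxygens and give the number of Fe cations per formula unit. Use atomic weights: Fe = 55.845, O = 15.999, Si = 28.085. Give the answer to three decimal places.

70.94 wt% FeO ÷ 71.844 g/mol = 0.98742 mol, giving 0.98742 Fe and 0.98742 O.
29.28 wt% SiO2 ÷ 60.083 g/mol = 0.48733 mol, giving 0.48733 Si and 0.97466 O.
Oxygen sums to 1.96208; scaling by 4/1.96208 = 2.03865 puts the formula on 4 O.
Fe: 0.98742 × 2.03865 = 2.013 atoms per formula unit.

2.013 Fe apfu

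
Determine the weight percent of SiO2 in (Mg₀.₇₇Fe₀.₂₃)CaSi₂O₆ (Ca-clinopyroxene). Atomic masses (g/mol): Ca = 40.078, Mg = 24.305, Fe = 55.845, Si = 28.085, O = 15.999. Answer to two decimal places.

Molar mass of (Mg₀.₇₇Fe₀.₂₃)CaSi₂O₆ = 0.77·24.305 + 0.23·55.845 + 1·40.078 + 2·28.085 + 6·15.999 = 223.801 g/mol.
Each formula unit contains 2 Si, equivalent to 2/1 = 2.0000 mol SiO2.
M(SiO2) = 1×28.085 + 2×15.999 = 60.083 g/mol.
Mass of SiO2 per formula unit = 2.0000 × 60.083 = 120.166 g.
SiO2 wt% = 120.166 / 223.801 × 100 = 53.69%.

53.69 wt%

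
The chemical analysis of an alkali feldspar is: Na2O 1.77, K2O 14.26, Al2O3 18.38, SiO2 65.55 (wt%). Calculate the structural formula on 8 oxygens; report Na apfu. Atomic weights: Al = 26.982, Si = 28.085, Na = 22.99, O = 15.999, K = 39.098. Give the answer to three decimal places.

Na2O (M=61.979): mol = 0.02856; Na = 0.05712, O = 0.02856.
K2O (M=94.195): mol = 0.15139; K = 0.30278, O = 0.15139.
Al2O3 (M=101.961): mol = 0.18027; Al = 0.36054, O = 0.54081.
SiO2 (M=60.083): mol = 1.09099; Si = 1.09099, O = 2.18198.
ΣO = 2.90274; factor = 8/ΣO = 2.75602.
Na apfu = 0.05712 × 2.75602 = 0.157.

0.157 Na apfu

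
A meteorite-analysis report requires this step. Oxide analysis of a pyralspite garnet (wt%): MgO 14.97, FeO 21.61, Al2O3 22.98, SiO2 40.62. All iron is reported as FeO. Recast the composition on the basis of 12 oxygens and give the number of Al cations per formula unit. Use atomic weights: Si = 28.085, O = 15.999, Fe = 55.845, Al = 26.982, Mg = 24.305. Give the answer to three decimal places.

2.003 Al apfu

14.97 wt% MgO ÷ 40.304 g/mol = 0.37143 mol, giving 0.37143 Mg and 0.37143 O.
21.61 wt% FeO ÷ 71.844 g/mol = 0.30079 mol, giving 0.30079 Fe and 0.30079 O.
22.98 wt% Al2O3 ÷ 101.961 g/mol = 0.22538 mol, giving 0.45076 Al and 0.67614 O.
40.62 wt% SiO2 ÷ 60.083 g/mol = 0.67606 mol, giving 0.67606 Si and 1.35212 O.
Oxygen sums to 2.70048; scaling by 12/2.70048 = 4.44365 puts the formula on 12 O.
Al: 0.45076 × 4.44365 = 2.003 atoms per formula unit.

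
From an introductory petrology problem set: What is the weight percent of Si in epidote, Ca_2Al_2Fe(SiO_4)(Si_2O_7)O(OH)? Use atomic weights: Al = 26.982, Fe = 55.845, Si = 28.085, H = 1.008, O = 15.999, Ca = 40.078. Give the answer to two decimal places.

17.44 wt%

Molar mass of Ca_2Al_2Fe(SiO_4)(Si_2O_7)O(OH): 2×40.078 + 2×26.982 + 1×55.845 + 3×28.085 + 13×15.999 + 1×1.008 = 483.215 g/mol.
Mass of Si per formula unit: 3 × 28.085 = 84.255 g.
Weight fraction Si = 84.255 / 483.215 = 0.1744.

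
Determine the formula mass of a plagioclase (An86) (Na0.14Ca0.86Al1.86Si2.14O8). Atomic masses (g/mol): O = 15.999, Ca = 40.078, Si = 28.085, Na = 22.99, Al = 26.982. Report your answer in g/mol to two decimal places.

The formula mass is the sum 0.14×22.99 + 0.86×40.078 + 1.86×26.982 + 2.14×28.085 + 8×15.999.

275.97 g/mol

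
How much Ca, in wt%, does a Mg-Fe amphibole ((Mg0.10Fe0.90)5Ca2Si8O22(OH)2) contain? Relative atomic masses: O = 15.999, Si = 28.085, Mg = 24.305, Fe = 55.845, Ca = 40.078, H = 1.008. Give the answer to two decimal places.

Molar mass of (Mg0.10Fe0.90)5Ca2Si8O22(OH)2: 0.50*24.305 + 4.50*55.845 + 2*40.078 + 8*28.085 + 24*15.999 + 2*1.008 = 954.283 g/mol.
Mass of Ca per formula unit: 2 × 40.078 = 80.156 g.
Weight fraction Ca = 80.156 / 954.283 = 0.0840.

8.40 wt%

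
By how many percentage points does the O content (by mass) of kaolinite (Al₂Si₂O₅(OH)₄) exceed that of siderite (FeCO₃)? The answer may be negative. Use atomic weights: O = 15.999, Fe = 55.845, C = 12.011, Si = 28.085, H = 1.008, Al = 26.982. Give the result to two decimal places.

M(Al₂Si₂O₅(OH)₄) = 258.157 g/mol, so wt% O = 143.991/258.157 × 100 = 55.78%.
M(FeCO₃) = 115.853 g/mol, so wt% O = 47.997/115.853 × 100 = 41.43%.
55.78 − 41.43 = 14.35 pp.

14.35 percentage points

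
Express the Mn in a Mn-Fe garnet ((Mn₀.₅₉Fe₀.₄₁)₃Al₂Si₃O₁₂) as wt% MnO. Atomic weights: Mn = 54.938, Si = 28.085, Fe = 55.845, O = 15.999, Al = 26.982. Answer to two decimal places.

M((Mn₀.₅₉Fe₀.₄₁)₃Al₂Si₃O₁₂) = 496.137 g/mol; M(MnO) = 70.937 g/mol.
Moles MnO per formula unit = 1.77 Mn ÷ 1 = 1.7700.
MnO fraction = (1.7700 × 70.937) / 496.137 = 125.558/496.137 = 0.2531.

25.31 wt%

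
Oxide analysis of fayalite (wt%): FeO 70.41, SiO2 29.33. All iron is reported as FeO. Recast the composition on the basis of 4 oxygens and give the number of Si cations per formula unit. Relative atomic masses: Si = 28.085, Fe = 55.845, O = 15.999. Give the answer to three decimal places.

70.41 wt% FeO ÷ 71.844 g/mol = 0.98004 mol, giving 0.98004 Fe and 0.98004 O.
29.33 wt% SiO2 ÷ 60.083 g/mol = 0.48816 mol, giving 0.48816 Si and 0.97632 O.
Oxygen sums to 1.95636; scaling by 4/1.95636 = 2.04461 puts the formula on 4 O.
Si: 0.48816 × 2.04461 = 0.998 atoms per formula unit.

0.998 Si apfu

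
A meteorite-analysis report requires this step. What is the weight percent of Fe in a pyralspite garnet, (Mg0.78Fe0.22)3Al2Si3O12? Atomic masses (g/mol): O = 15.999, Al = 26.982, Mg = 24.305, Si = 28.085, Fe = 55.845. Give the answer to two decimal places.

8.69 weight percent

M((Mg0.78Fe0.22)3Al2Si3O12) = 423.938 g/mol.
Fe contributes 0.66 × 55.845 = 36.858 g per mole.
36.858/423.938 = 0.0869 → 8.69%.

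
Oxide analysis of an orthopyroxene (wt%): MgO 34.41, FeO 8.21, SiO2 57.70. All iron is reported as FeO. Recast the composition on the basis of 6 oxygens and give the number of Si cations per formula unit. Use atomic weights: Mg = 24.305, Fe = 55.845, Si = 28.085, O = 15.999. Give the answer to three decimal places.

MgO: 34.41/40.304 = 0.85376 mol → 0.85376 mol Mg, 0.85376 mol O.
FeO: 8.21/71.844 = 0.11428 mol → 0.11428 mol Fe, 0.11428 mol O.
SiO2: 57.70/60.083 = 0.96034 mol → 0.96034 mol Si, 1.92068 mol O.
Total oxygen = 2.88872 mol. Normalization factor = 6/2.88872 = 2.07704.
Si per 6 O = 0.96034 × 2.07704 = 1.995.

1.995 Si apfu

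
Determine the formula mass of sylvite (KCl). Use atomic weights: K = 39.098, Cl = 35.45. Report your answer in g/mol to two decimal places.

M = 1*39.098 + 1*35.45

74.55 g/mol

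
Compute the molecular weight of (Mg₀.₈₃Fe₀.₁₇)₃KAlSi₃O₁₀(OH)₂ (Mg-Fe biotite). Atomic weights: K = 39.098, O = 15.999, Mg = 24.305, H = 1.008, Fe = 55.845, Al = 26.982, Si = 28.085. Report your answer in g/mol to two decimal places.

433.34 g/mol

The formula mass is the sum 2.49×24.305 + 0.51×55.845 + 1×39.098 + 1×26.982 + 3×28.085 + 12×15.999 + 2×1.008.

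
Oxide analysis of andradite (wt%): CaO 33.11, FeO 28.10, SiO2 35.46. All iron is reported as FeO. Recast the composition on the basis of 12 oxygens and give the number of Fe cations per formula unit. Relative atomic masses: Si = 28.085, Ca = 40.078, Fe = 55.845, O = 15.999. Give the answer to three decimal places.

2.171 Fe apfu

CaO: 33.11/56.077 = 0.59044 mol → 0.59044 mol Ca, 0.59044 mol O.
FeO: 28.10/71.844 = 0.39113 mol → 0.39113 mol Fe, 0.39113 mol O.
SiO2: 35.46/60.083 = 0.59018 mol → 0.59018 mol Si, 1.18036 mol O.
Total oxygen = 2.16193 mol. Normalization factor = 12/2.16193 = 5.55060.
Fe per 12 O = 0.39113 × 5.55060 = 2.171.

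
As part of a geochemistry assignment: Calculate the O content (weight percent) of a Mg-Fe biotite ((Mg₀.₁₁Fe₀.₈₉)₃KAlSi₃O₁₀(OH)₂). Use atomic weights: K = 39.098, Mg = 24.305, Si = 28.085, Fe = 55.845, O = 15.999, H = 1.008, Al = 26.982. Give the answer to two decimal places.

Formula mass = 0.33×24.305 + 2.67×55.845 + 1×39.098 + 1×26.982 + 3×28.085 + 12×15.999 + 2×1.008 = 501.466 g/mol, of which 191.988 g is O.
So O makes up 191.988/501.466 = 0.3829 of the mass, i.e. 38.29%.

38.29 weight percent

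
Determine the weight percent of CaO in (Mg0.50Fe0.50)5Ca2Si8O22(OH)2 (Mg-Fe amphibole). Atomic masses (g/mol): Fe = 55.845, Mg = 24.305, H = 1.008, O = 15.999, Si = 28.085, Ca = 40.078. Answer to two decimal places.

Formula mass = 891.203 g/mol.
2 Ca → 2.0000 mol CaO per formula unit; M(CaO) = 56.077, so CaO mass = 112.154 g.
112.154/891.203 × 100 = 12.58 wt%.

12.58 wt%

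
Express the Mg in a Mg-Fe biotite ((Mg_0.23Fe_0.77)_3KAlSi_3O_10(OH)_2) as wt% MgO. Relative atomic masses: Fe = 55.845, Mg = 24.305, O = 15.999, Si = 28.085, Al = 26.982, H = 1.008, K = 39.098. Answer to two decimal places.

5.67 wt%

Molar mass of (Mg_0.23Fe_0.77)_3KAlSi_3O_10(OH)_2 = 0.69*24.305 + 2.31*55.845 + 1*39.098 + 1*26.982 + 3*28.085 + 12*15.999 + 2*1.008 = 490.111 g/mol.
Each formula unit contains 0.69 Mg, equivalent to 0.69/1 = 0.6900 mol MgO.
M(MgO) = 1×24.305 + 1×15.999 = 40.304 g/mol.
Mass of MgO per formula unit = 0.6900 × 40.304 = 27.810 g.
MgO wt% = 27.810 / 490.111 × 100 = 5.67%.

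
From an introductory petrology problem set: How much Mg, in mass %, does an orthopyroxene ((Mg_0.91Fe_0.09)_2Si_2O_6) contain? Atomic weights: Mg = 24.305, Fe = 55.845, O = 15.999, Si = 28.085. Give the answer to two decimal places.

21.43 mass %

Formula mass = 1.82×24.305 + 0.18×55.845 + 2×28.085 + 6×15.999 = 206.451 g/mol, of which 44.235 g is Mg.
So Mg makes up 44.235/206.451 = 0.2143 of the mass, i.e. 21.43%.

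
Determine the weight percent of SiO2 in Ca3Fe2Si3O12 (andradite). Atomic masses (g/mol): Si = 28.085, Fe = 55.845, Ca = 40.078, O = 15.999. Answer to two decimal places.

35.47 wt%

Molar mass of Ca3Fe2Si3O12 = 3·40.078 + 2·55.845 + 3·28.085 + 12·15.999 = 508.167 g/mol.
Each formula unit contains 3 Si, equivalent to 3/1 = 3.0000 mol SiO2.
M(SiO2) = 1×28.085 + 2×15.999 = 60.083 g/mol.
Mass of SiO2 per formula unit = 3.0000 × 60.083 = 180.249 g.
SiO2 wt% = 180.249 / 508.167 × 100 = 35.47%.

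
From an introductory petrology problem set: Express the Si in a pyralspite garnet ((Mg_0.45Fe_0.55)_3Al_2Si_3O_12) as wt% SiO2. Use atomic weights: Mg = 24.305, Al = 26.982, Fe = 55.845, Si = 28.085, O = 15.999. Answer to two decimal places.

Molar mass of (Mg_0.45Fe_0.55)_3Al_2Si_3O_12 = 1.35·24.305 + 1.65·55.845 + 2·26.982 + 3·28.085 + 12·15.999 = 455.163 g/mol.
Each formula unit contains 3 Si, equivalent to 3/1 = 3.0000 mol SiO2.
M(SiO2) = 1×28.085 + 2×15.999 = 60.083 g/mol.
Mass of SiO2 per formula unit = 3.0000 × 60.083 = 180.249 g.
SiO2 wt% = 180.249 / 455.163 × 100 = 39.60%.

39.60 wt%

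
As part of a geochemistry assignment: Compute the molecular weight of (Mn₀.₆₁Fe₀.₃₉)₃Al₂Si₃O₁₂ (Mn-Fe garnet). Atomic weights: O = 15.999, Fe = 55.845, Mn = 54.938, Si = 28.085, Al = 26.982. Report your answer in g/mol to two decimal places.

496.08 g/mol

M = 1.83×54.938 + 1.17×55.845 + 2×26.982 + 3×28.085 + 12×15.999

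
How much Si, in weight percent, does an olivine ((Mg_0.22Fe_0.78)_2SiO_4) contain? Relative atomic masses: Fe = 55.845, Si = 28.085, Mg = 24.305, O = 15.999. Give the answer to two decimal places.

14.79 weight percent

M((Mg_0.22Fe_0.78)_2SiO_4) = 189.893 g/mol.
Si contributes 1 × 28.085 = 28.085 g per mole.
28.085/189.893 = 0.1479 → 14.79%.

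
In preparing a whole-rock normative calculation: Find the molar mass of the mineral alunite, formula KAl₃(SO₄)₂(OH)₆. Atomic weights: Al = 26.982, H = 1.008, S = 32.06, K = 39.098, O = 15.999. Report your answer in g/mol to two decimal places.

414.20 g/mol

The formula mass is the sum 1(39.098) + 3(26.982) + 2(32.06) + 14(15.999) + 6(1.008).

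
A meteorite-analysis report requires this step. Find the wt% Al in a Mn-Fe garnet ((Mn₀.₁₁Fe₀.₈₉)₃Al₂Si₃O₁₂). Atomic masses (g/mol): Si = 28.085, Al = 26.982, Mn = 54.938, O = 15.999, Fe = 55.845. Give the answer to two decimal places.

M((Mn₀.₁₁Fe₀.₈₉)₃Al₂Si₃O₁₂) = 497.443 g/mol.
Al contributes 2 × 26.982 = 53.964 g per mole.
53.964/497.443 = 0.1085 → 10.85%.

10.85 mass %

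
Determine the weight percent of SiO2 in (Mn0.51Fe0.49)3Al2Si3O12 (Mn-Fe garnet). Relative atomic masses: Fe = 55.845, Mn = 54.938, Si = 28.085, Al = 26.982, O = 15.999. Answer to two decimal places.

36.31 wt%

M((Mn0.51Fe0.49)3Al2Si3O12) = 496.354 g/mol; M(SiO2) = 60.083 g/mol.
Moles SiO2 per formula unit = 3 Si ÷ 1 = 3.0000.
SiO2 fraction = (3.0000 × 60.083) / 496.354 = 180.249/496.354 = 0.3631.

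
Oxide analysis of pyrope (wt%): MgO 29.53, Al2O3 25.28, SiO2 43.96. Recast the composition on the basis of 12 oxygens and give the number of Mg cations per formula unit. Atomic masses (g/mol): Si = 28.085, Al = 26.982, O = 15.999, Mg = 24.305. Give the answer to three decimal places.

MgO (M=40.304): mol = 0.73268; Mg = 0.73268, O = 0.73268.
Al2O3 (M=101.961): mol = 0.24794; Al = 0.49588, O = 0.74382.
SiO2 (M=60.083): mol = 0.73165; Si = 0.73165, O = 1.46330.
ΣO = 2.93980; factor = 12/ΣO = 4.08191.
Mg apfu = 0.73268 × 4.08191 = 2.991.

2.991 Mg apfu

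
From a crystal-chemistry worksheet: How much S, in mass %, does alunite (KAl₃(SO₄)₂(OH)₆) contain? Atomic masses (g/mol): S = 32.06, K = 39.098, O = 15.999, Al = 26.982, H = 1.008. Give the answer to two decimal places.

Molar mass of KAl₃(SO₄)₂(OH)₆: 1·39.098 + 3·26.982 + 2·32.06 + 14·15.999 + 6·1.008 = 414.198 g/mol.
Mass of S per formula unit: 2 × 32.06 = 64.120 g.
Weight fraction S = 64.120 / 414.198 = 0.1548.

15.48 mass %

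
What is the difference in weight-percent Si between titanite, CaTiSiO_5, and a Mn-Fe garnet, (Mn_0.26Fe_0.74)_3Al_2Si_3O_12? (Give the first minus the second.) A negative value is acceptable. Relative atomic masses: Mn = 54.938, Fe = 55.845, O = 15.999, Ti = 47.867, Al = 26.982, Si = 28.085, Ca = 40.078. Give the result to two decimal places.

-2.62 percentage points

M(CaTiSiO_5) = 196.025 g/mol, so wt% Si = 28.085/196.025 × 100 = 14.33%.
M((Mn_0.26Fe_0.74)_3Al_2Si_3O_12) = 497.035 g/mol, so wt% Si = 84.255/497.035 × 100 = 16.95%.
14.33 − 16.95 = -2.62 pp.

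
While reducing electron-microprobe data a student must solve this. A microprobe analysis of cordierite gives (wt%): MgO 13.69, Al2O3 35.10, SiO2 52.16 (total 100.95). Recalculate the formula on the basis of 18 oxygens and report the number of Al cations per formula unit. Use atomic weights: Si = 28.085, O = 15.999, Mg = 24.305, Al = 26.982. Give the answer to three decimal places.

13.69 wt% MgO ÷ 40.304 g/mol = 0.33967 mol, giving 0.33967 Mg and 0.33967 O.
35.10 wt% Al2O3 ÷ 101.961 g/mol = 0.34425 mol, giving 0.68850 Al and 1.03275 O.
52.16 wt% SiO2 ÷ 60.083 g/mol = 0.86813 mol, giving 0.86813 Si and 1.73626 O.
Oxygen sums to 3.10868; scaling by 18/3.10868 = 5.79024 puts the formula on 18 O.
Al: 0.68850 × 5.79024 = 3.987 atoms per formula unit.

3.987 Al apfu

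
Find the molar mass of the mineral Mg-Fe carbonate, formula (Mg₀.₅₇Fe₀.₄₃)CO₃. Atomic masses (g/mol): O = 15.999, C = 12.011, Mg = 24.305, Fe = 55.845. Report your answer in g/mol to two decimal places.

97.88 g/mol

The formula mass is the sum 0.57·24.305 + 0.43·55.845 + 1·12.011 + 3·15.999.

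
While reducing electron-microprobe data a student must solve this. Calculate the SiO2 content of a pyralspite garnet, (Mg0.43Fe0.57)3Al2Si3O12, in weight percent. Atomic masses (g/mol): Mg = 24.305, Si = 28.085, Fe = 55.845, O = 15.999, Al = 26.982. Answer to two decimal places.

39.44 wt%

M((Mg0.43Fe0.57)3Al2Si3O12) = 457.055 g/mol; M(SiO2) = 60.083 g/mol.
Moles SiO2 per formula unit = 3 Si ÷ 1 = 3.0000.
SiO2 fraction = (3.0000 × 60.083) / 457.055 = 180.249/457.055 = 0.3944.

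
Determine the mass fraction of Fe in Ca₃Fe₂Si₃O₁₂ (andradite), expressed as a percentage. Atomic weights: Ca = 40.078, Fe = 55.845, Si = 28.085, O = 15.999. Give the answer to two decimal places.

21.98 weight percent

Molar mass of Ca₃Fe₂Si₃O₁₂: 3×40.078 + 2×55.845 + 3×28.085 + 12×15.999 = 508.167 g/mol.
Mass of Fe per formula unit: 2 × 55.845 = 111.690 g.
Weight fraction Fe = 111.690 / 508.167 = 0.2198.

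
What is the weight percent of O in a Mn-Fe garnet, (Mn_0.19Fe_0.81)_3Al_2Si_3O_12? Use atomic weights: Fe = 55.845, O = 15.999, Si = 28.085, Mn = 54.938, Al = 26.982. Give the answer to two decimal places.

Formula mass = 0.57*54.938 + 2.43*55.845 + 2*26.982 + 3*28.085 + 12*15.999 = 497.225 g/mol, of which 191.988 g is O.
So O makes up 191.988/497.225 = 0.3861 of the mass, i.e. 38.61%.

38.61 mass %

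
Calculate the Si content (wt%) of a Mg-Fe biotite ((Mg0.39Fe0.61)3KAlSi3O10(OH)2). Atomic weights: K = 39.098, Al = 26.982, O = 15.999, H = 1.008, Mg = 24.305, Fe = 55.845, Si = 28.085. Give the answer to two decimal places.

17.74 wt%

M((Mg0.39Fe0.61)3KAlSi3O10(OH)2) = 474.972 g/mol.
Si contributes 3 × 28.085 = 84.255 g per mole.
84.255/474.972 = 0.1774 → 17.74%.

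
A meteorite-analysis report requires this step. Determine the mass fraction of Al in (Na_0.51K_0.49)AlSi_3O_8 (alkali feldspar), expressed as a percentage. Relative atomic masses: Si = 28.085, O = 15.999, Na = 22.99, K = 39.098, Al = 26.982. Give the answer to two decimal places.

9.99 weight percent

Formula mass = 0.51×22.99 + 0.49×39.098 + 1×26.982 + 3×28.085 + 8×15.999 = 270.112 g/mol, of which 26.982 g is Al.
So Al makes up 26.982/270.112 = 0.0999 of the mass, i.e. 9.99%.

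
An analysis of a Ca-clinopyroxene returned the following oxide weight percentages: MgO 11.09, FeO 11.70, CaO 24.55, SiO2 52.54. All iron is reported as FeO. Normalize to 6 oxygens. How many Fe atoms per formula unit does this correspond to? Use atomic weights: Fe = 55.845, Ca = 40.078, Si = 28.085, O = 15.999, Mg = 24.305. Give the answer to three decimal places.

0.372 Fe apfu

MgO (M=40.304): mol = 0.27516; Mg = 0.27516, O = 0.27516.
FeO (M=71.844): mol = 0.16285; Fe = 0.16285, O = 0.16285.
CaO (M=56.077): mol = 0.43779; Ca = 0.43779, O = 0.43779.
SiO2 (M=60.083): mol = 0.87446; Si = 0.87446, O = 1.74892.
ΣO = 2.62472; factor = 6/ΣO = 2.28596.
Fe apfu = 0.16285 × 2.28596 = 0.372.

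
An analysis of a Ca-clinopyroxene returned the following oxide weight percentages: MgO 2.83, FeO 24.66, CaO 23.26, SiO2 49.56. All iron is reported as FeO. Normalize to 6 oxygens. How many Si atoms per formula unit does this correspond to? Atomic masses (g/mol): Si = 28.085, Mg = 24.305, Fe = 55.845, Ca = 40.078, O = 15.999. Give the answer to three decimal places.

1.997 Si apfu

MgO (M=40.304): mol = 0.07022; Mg = 0.07022, O = 0.07022.
FeO (M=71.844): mol = 0.34324; Fe = 0.34324, O = 0.34324.
CaO (M=56.077): mol = 0.41479; Ca = 0.41479, O = 0.41479.
SiO2 (M=60.083): mol = 0.82486; Si = 0.82486, O = 1.64972.
ΣO = 2.47797; factor = 6/ΣO = 2.42134.
Si apfu = 0.82486 × 2.42134 = 1.997.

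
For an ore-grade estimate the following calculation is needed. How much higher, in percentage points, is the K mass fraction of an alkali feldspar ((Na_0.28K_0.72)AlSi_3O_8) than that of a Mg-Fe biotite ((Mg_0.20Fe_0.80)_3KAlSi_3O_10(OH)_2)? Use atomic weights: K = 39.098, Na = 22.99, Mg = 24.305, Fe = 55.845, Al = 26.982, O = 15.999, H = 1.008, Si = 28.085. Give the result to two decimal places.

2.35 percentage points

M((Na_0.28K_0.72)AlSi_3O_8) = 273.817 g/mol, so wt% K = 28.151/273.817 × 100 = 10.28%.
M((Mg_0.20Fe_0.80)_3KAlSi_3O_10(OH)_2) = 492.950 g/mol, so wt% K = 39.098/492.950 × 100 = 7.93%.
10.28 − 7.93 = 2.35 pp.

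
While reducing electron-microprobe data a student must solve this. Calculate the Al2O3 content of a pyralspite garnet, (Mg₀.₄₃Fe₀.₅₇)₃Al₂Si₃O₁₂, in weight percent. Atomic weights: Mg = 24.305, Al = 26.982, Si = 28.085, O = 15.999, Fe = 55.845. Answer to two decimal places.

22.31 wt%

Formula mass = 457.055 g/mol.
2 Al → 1.0000 mol Al2O3 per formula unit; M(Al2O3) = 101.961, so Al2O3 mass = 101.961 g.
101.961/457.055 × 100 = 22.31 wt%.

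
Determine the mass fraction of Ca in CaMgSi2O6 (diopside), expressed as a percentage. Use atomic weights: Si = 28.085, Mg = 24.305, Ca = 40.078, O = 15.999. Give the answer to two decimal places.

18.51 mass %

M(CaMgSi2O6) = 216.547 g/mol.
Ca contributes 1 × 40.078 = 40.078 g per mole.
40.078/216.547 = 0.1851 → 18.51%.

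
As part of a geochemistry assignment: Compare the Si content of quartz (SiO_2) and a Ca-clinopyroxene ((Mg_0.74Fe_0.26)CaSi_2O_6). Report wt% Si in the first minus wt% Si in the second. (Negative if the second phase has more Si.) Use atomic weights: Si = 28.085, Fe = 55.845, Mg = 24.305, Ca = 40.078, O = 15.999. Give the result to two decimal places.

21.75 percentage points

Si in SiO_2: molar mass 60.083 g/mol; 1×28.085 = 28.085 g → 46.74 wt%.
Si in (Mg_0.74Fe_0.26)CaSi_2O_6: molar mass 224.747 g/mol; 2×28.085 = 56.170 g → 24.99 wt%.
Difference = 46.74 − 24.99 = 21.75 percentage points.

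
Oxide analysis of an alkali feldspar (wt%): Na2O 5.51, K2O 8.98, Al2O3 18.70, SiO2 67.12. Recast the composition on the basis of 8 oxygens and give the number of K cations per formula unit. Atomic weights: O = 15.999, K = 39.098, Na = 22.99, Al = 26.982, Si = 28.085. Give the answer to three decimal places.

0.514 K apfu

Na2O: 5.51/61.979 = 0.08890 mol → 0.17780 mol Na, 0.08890 mol O.
K2O: 8.98/94.195 = 0.09533 mol → 0.19066 mol K, 0.09533 mol O.
Al2O3: 18.70/101.961 = 0.18340 mol → 0.36680 mol Al, 0.55020 mol O.
SiO2: 67.12/60.083 = 1.11712 mol → 1.11712 mol Si, 2.23424 mol O.
Total oxygen = 2.96867 mol. Normalization factor = 8/2.96867 = 2.69481.
K per 8 O = 0.19066 × 2.69481 = 0.514.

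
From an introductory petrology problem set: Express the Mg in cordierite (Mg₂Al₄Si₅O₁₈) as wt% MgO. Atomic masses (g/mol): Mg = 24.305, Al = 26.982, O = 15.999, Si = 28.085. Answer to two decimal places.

M(Mg₂Al₄Si₅O₁₈) = 584.945 g/mol; M(MgO) = 40.304 g/mol.
Moles MgO per formula unit = 2 Mg ÷ 1 = 2.0000.
MgO fraction = (2.0000 × 40.304) / 584.945 = 80.608/584.945 = 0.1378.

13.78 wt%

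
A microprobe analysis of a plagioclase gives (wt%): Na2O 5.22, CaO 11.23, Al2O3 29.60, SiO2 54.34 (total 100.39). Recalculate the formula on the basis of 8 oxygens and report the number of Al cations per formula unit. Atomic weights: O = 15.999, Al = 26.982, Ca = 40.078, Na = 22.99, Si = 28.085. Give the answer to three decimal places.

1.567 Al apfu

5.22 wt% Na2O ÷ 61.979 g/mol = 0.08422 mol, giving 0.16844 Na and 0.08422 O.
11.23 wt% CaO ÷ 56.077 g/mol = 0.20026 mol, giving 0.20026 Ca and 0.20026 O.
29.60 wt% Al2O3 ÷ 101.961 g/mol = 0.29031 mol, giving 0.58062 Al and 0.87093 O.
54.34 wt% SiO2 ÷ 60.083 g/mol = 0.90442 mol, giving 0.90442 Si and 1.80884 O.
Oxygen sums to 2.96425; scaling by 8/2.96425 = 2.69883 puts the formula on 8 O.
Al: 0.58062 × 2.69883 = 1.567 atoms per formula unit.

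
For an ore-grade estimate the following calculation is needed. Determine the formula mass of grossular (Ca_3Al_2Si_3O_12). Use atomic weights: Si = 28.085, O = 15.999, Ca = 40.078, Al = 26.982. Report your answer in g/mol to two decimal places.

450.44 g/mol

M = 3(40.078) + 2(26.982) + 3(28.085) + 12(15.999)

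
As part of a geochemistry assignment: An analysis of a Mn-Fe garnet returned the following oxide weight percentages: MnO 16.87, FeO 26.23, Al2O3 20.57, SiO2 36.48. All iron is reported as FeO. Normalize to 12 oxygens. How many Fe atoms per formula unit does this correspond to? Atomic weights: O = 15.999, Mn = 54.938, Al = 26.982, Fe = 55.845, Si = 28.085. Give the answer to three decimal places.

16.87 wt% MnO ÷ 70.937 g/mol = 0.23782 mol, giving 0.23782 Mn and 0.23782 O.
26.23 wt% FeO ÷ 71.844 g/mol = 0.36510 mol, giving 0.36510 Fe and 0.36510 O.
20.57 wt% Al2O3 ÷ 101.961 g/mol = 0.20174 mol, giving 0.40348 Al and 0.60522 O.
36.48 wt% SiO2 ÷ 60.083 g/mol = 0.60716 mol, giving 0.60716 Si and 1.21432 O.
Oxygen sums to 2.42246; scaling by 12/2.42246 = 4.95364 puts the formula on 12 O.
Fe: 0.36510 × 4.95364 = 1.809 atoms per formula unit.

1.809 Fe apfu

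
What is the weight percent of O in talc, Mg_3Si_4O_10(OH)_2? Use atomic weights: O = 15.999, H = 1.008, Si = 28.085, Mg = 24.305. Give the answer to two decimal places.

50.62 weight percent

Formula mass = 3·24.305 + 4·28.085 + 12·15.999 + 2·1.008 = 379.259 g/mol, of which 191.988 g is O.
So O makes up 191.988/379.259 = 0.5062 of the mass, i.e. 50.62%.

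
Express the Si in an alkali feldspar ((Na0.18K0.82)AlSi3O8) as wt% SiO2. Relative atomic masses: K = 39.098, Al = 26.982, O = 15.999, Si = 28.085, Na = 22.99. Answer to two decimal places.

M((Na0.18K0.82)AlSi3O8) = 275.428 g/mol; M(SiO2) = 60.083 g/mol.
Moles SiO2 per formula unit = 3 Si ÷ 1 = 3.0000.
SiO2 fraction = (3.0000 × 60.083) / 275.428 = 180.249/275.428 = 0.6544.

65.44 wt%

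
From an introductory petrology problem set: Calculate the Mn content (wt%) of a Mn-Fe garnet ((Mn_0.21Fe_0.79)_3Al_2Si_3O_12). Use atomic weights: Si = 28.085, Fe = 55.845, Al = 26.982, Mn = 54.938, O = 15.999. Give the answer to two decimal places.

6.96 wt%

Molar mass of (Mn_0.21Fe_0.79)_3Al_2Si_3O_12: 0.63×54.938 + 2.37×55.845 + 2×26.982 + 3×28.085 + 12×15.999 = 497.171 g/mol.
Mass of Mn per formula unit: 0.63 × 54.938 = 34.611 g.
Weight fraction Mn = 34.611 / 497.171 = 0.0696.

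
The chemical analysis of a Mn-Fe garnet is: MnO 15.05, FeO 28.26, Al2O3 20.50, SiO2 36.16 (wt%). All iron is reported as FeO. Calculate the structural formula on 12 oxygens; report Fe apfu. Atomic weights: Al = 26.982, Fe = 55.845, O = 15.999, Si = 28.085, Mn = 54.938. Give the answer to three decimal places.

1.957 Fe apfu

MnO (M=70.937): mol = 0.21216; Mn = 0.21216, O = 0.21216.
FeO (M=71.844): mol = 0.39335; Fe = 0.39335, O = 0.39335.
Al2O3 (M=101.961): mol = 0.20106; Al = 0.40212, O = 0.60318.
SiO2 (M=60.083): mol = 0.60183; Si = 0.60183, O = 1.20366.
ΣO = 2.41235; factor = 12/ΣO = 4.97440.
Fe apfu = 0.39335 × 4.97440 = 1.957.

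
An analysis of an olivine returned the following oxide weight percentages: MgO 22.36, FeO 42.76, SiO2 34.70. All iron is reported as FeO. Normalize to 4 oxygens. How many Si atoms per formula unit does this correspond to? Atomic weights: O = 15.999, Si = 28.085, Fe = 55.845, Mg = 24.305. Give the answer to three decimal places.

1.002 Si apfu

22.36 wt% MgO ÷ 40.304 g/mol = 0.55478 mol, giving 0.55478 Mg and 0.55478 O.
42.76 wt% FeO ÷ 71.844 g/mol = 0.59518 mol, giving 0.59518 Fe and 0.59518 O.
34.70 wt% SiO2 ÷ 60.083 g/mol = 0.57753 mol, giving 0.57753 Si and 1.15506 O.
Oxygen sums to 2.30502; scaling by 4/2.30502 = 1.73534 puts the formula on 4 O.
Si: 0.57753 × 1.73534 = 1.002 atoms per formula unit.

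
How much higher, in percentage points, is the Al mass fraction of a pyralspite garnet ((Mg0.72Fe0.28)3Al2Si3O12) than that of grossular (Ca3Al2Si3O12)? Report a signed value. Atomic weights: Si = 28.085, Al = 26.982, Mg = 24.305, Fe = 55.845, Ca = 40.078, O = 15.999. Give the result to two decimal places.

First mineral: 53.964 g Al in 429.616 g formula = 12.56 wt% Al.
Second mineral: 53.964 g Al in 450.441 g formula = 11.98 wt% Al.
12.56% − 11.98% gives a difference of 0.58 percentage points.

0.58 percentage points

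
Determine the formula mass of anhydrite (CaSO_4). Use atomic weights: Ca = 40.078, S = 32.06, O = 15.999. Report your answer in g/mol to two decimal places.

The formula mass is the sum 1·40.078 + 1·32.06 + 4·15.999.

136.13 g/mol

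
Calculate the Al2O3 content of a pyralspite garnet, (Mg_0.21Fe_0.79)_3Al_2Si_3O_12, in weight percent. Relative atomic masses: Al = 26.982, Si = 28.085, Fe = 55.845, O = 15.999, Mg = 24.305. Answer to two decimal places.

21.34 wt%

M((Mg_0.21Fe_0.79)_3Al_2Si_3O_12) = 477.872 g/mol; M(Al2O3) = 101.961 g/mol.
Moles Al2O3 per formula unit = 2 Al ÷ 2 = 1.0000.
Al2O3 fraction = (1.0000 × 101.961) / 477.872 = 101.961/477.872 = 0.2134.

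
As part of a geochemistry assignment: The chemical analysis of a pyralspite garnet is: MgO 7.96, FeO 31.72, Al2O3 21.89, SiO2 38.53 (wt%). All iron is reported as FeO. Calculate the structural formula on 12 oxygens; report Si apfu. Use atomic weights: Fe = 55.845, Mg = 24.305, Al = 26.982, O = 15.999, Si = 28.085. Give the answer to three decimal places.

2.999 Si apfu

MgO (M=40.304): mol = 0.19750; Mg = 0.19750, O = 0.19750.
FeO (M=71.844): mol = 0.44151; Fe = 0.44151, O = 0.44151.
Al2O3 (M=101.961): mol = 0.21469; Al = 0.42938, O = 0.64407.
SiO2 (M=60.083): mol = 0.64128; Si = 0.64128, O = 1.28256.
ΣO = 2.56564; factor = 12/ΣO = 4.67720.
Si apfu = 0.64128 × 4.67720 = 2.999.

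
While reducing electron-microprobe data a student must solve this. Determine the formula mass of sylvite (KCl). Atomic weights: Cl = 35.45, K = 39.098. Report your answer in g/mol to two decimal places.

74.55 g/mol

M = 1*39.098 + 1*35.45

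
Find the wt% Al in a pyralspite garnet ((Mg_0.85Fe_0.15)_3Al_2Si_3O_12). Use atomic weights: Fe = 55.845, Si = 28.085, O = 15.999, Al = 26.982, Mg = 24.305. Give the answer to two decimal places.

12.93 wt%

M((Mg_0.85Fe_0.15)_3Al_2Si_3O_12) = 417.315 g/mol.
Al contributes 2 × 26.982 = 53.964 g per mole.
53.964/417.315 = 0.1293 → 12.93%.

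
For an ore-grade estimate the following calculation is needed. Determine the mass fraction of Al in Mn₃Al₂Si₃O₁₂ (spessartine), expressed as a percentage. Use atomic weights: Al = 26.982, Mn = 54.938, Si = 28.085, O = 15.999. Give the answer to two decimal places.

Molar mass of Mn₃Al₂Si₃O₁₂: 3·54.938 + 2·26.982 + 3·28.085 + 12·15.999 = 495.021 g/mol.
Mass of Al per formula unit: 2 × 26.982 = 53.964 g.
Weight fraction Al = 53.964 / 495.021 = 0.1090.

10.90 weight percent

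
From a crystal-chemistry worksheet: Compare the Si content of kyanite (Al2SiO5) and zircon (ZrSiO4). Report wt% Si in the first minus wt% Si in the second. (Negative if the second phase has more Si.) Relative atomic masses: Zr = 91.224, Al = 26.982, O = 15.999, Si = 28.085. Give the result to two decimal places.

M(Al2SiO5) = 162.044 g/mol, so wt% Si = 28.085/162.044 × 100 = 17.33%.
M(ZrSiO4) = 183.305 g/mol, so wt% Si = 28.085/183.305 × 100 = 15.32%.
17.33 − 15.32 = 2.01 pp.

2.01 percentage points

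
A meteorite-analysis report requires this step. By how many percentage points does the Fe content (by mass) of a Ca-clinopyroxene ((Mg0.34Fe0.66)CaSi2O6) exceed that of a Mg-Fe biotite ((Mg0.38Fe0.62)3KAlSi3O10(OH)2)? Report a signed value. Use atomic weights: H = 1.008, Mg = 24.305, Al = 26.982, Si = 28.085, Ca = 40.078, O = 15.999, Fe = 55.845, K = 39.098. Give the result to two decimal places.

First mineral: 36.858 g Fe in 237.363 g formula = 15.53 wt% Fe.
Second mineral: 103.872 g Fe in 475.918 g formula = 21.83 wt% Fe.
15.53% − 21.83% gives a difference of -6.30 percentage points.

-6.30 percentage points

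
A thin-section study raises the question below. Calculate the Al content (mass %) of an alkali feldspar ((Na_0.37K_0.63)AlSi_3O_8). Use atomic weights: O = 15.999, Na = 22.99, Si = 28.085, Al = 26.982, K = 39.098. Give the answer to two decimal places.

M((Na_0.37K_0.63)AlSi_3O_8) = 272.367 g/mol.
Al contributes 1 × 26.982 = 26.982 g per mole.
26.982/272.367 = 0.0991 → 9.91%.

9.91 mass %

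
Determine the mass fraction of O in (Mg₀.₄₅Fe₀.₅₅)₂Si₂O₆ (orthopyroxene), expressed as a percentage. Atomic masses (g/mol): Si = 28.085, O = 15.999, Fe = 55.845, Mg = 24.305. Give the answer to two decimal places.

40.77 weight percent

M((Mg₀.₄₅Fe₀.₅₅)₂Si₂O₆) = 235.468 g/mol.
O contributes 6 × 15.999 = 95.994 g per mole.
95.994/235.468 = 0.4077 → 40.77%.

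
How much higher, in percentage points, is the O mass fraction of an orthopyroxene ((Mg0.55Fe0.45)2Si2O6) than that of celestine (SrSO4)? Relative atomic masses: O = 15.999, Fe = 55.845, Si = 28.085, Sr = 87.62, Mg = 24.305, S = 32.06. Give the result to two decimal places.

O in (Mg0.55Fe0.45)2Si2O6: molar mass 229.160 g/mol; 6×15.999 = 95.994 g → 41.89 wt%.
O in SrSO4: molar mass 183.676 g/mol; 4×15.999 = 63.996 g → 34.84 wt%.
Difference = 41.89 − 34.84 = 7.05 percentage points.

7.05 percentage points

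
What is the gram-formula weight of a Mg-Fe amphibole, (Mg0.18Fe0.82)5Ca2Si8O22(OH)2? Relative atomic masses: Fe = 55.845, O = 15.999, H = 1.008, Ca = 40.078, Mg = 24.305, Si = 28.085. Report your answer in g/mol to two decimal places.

941.67 g/mol

Mg: 0.90 × 24.305 = 21.8745
Fe: 4.10 × 55.845 = 228.9645
Ca: 2 × 40.078 = 80.1560
Si: 8 × 28.085 = 224.6800
O: 24 × 15.999 = 383.9760
H: 2 × 1.008 = 2.0160
Summing the contributions gives the formula mass.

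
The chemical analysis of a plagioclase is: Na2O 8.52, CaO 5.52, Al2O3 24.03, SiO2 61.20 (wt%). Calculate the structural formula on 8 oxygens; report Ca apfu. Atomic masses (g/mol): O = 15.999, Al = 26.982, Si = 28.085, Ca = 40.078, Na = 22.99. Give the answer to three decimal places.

8.52 wt% Na2O ÷ 61.979 g/mol = 0.13747 mol, giving 0.27494 Na and 0.13747 O.
5.52 wt% CaO ÷ 56.077 g/mol = 0.09844 mol, giving 0.09844 Ca and 0.09844 O.
24.03 wt% Al2O3 ÷ 101.961 g/mol = 0.23568 mol, giving 0.47136 Al and 0.70704 O.
61.20 wt% SiO2 ÷ 60.083 g/mol = 1.01859 mol, giving 1.01859 Si and 2.03718 O.
Oxygen sums to 2.98013; scaling by 8/2.98013 = 2.68445 puts the formula on 8 O.
Ca: 0.09844 × 2.68445 = 0.264 atoms per formula unit.

0.264 Ca apfu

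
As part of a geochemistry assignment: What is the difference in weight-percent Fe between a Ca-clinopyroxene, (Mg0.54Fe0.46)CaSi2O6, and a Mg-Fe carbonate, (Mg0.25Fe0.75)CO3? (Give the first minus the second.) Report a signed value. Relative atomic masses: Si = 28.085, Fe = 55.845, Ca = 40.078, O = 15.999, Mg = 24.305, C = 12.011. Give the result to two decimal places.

Fe in (Mg0.54Fe0.46)CaSi2O6: molar mass 231.055 g/mol; 0.46×55.845 = 25.689 g → 11.12 wt%.
Fe in (Mg0.25Fe0.75)CO3: molar mass 107.968 g/mol; 0.75×55.845 = 41.884 g → 38.79 wt%.
Difference = 11.12 − 38.79 = -27.67 percentage points.

-27.67 percentage points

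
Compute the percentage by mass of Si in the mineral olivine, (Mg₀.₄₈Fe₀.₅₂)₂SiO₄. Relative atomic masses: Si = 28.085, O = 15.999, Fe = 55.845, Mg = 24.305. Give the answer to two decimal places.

16.19 wt%

M((Mg₀.₄₈Fe₀.₅₂)₂SiO₄) = 173.493 g/mol.
Si contributes 1 × 28.085 = 28.085 g per mole.
28.085/173.493 = 0.1619 → 16.19%.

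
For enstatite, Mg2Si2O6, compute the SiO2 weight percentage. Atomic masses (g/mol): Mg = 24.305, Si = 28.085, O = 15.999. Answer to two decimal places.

59.85 wt%

Formula mass = 200.774 g/mol.
2 Si → 2.0000 mol SiO2 per formula unit; M(SiO2) = 60.083, so SiO2 mass = 120.166 g.
120.166/200.774 × 100 = 59.85 wt%.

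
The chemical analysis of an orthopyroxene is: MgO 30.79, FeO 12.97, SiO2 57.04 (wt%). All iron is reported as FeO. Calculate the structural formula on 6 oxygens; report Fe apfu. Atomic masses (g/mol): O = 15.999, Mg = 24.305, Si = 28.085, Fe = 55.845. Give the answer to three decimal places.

MgO (M=40.304): mol = 0.76394; Mg = 0.76394, O = 0.76394.
FeO (M=71.844): mol = 0.18053; Fe = 0.18053, O = 0.18053.
SiO2 (M=60.083): mol = 0.94935; Si = 0.94935, O = 1.89870.
ΣO = 2.84317; factor = 6/ΣO = 2.11032.
Fe apfu = 0.18053 × 2.11032 = 0.381.

0.381 Fe apfu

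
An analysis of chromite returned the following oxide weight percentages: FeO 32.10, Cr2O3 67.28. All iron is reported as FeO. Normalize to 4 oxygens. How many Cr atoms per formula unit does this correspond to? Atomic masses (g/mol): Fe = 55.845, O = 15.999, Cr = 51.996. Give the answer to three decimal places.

1.995 Cr apfu

FeO (M=71.844): mol = 0.44680; Fe = 0.44680, O = 0.44680.
Cr2O3 (M=151.989): mol = 0.44266; Cr = 0.88532, O = 1.32798.
ΣO = 1.77478; factor = 4/ΣO = 2.25380.
Cr apfu = 0.88532 × 2.25380 = 1.995.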